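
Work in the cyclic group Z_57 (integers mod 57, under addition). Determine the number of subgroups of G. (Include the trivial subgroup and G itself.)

4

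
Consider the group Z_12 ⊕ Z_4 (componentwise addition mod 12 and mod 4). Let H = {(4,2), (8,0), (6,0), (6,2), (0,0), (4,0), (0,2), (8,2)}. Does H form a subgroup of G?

No

Closure fails: (6,2) + (4,0) = (10,2) ∉ H. So H is not a subgroup.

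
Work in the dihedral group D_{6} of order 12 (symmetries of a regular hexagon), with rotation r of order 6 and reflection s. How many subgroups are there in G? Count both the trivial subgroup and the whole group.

16

|G| = 12, so by Lagrange every subgroup order divides 12. Divisors: 1, 2, 3, 4, 6, 12.
Subgroups by order — order 1: 1; order 2: 7; order 3: 1; order 4: 3; order 6: 3; order 12: 1.
Total: 1 + 7 + 1 + 3 + 3 + 1 = 16.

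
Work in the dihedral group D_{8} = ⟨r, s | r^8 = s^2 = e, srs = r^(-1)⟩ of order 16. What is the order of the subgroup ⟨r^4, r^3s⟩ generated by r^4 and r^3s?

|⟨r^4⟩| = 2 and |⟨r^3s⟩| = 2, so |H| is a multiple of lcm(2, 2) = 2 and divides |G| = 16.
Closing under the operation: H = {e, r^4, r^3s, r^7s}, so |H| = 4.

4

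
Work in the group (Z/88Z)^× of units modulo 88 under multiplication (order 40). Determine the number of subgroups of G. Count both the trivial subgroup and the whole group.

|G| = 40, so by Lagrange every subgroup order divides 40. Divisors: 1, 2, 4, 5, 8, 10, 20, 40.
Subgroups by order — order 1: 1; order 2: 7; order 4: 7; order 5: 1; order 8: 1; order 10: 7; order 20: 7; order 40: 1.
Total: 1 + 7 + 7 + 1 + 1 + 7 + 7 + 1 = 32.

32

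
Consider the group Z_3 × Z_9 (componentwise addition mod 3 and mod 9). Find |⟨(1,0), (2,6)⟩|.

9

|⟨(1,0)⟩| = 3 and |⟨(2,6)⟩| = 3, so |H| is a multiple of lcm(3, 3) = 3 and divides |G| = 27.
Closing under the operation: H = {(0,0), (0,3), (0,6), (1,0), (1,3), (1,6), (2,0), (2,3), (2,6)}, so |H| = 9.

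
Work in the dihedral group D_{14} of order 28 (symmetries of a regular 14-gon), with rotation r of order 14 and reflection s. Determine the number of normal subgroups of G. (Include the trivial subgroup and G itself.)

G has 28 subgroups. Checking conjugation-invariance by order — order 1: 1/1 normal; order 2: 1/15 normal; order 4: 0/7 normal; order 7: 1/1 normal; order 14: 3/3 normal; order 28: 1/1 normal.
Total normal subgroups: 7.

7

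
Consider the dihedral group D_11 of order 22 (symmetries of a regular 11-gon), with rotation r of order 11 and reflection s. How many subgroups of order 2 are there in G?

11

|G| = 22 and 2 | 22, so subgroups of order 2 are possible by Lagrange.
The subgroups of order 2 are: {e, r^10s}; {e, r^2s}; {e, r^3s}; {e, r^4s}; … (11 in all).
So G has 11 subgroups of order 2.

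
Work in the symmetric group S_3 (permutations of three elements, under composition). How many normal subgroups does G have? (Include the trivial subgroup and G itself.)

3

G has 6 subgroups. Checking conjugation-invariance by order — order 1: 1/1 normal; order 2: 0/3 normal; order 3: 1/1 normal; order 6: 1/1 normal.
Total normal subgroups: 3.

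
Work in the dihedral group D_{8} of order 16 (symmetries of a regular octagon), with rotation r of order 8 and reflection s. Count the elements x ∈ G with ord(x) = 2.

9

Enumerating element orders in G gives 9 elements of order 2.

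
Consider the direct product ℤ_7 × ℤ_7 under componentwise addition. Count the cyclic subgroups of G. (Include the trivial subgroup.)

Group the elements of G by the cyclic subgroup they generate; each cyclic subgroup of order d accounts for φ(d) elements.
Cyclic subgroups by order — order 1: 1; order 7: 8.
Total: 9.

9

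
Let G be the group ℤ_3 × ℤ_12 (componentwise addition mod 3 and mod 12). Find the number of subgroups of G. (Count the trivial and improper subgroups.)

18

|G| = 36, so by Lagrange every subgroup order divides 36. Divisors: 1, 2, 3, 4, 6, 9, 12, 18, 36.
Subgroups by order — order 1: 1; order 2: 1; order 3: 4; order 4: 1; order 6: 4; order 9: 1; order 12: 4; order 18: 1; order 36: 1.
Total: 1 + 1 + 4 + 1 + 4 + 1 + 4 + 1 + 1 = 18.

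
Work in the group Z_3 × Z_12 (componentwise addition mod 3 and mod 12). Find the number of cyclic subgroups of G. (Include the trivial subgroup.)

A cyclic subgroup of order d is generated by each of its φ(d) elements of order d, so the cyclic subgroups of order d number (#elements of order d)/φ(d).
Cyclic subgroups by order — order 1: 1; order 2: 1; order 3: 4; order 4: 1; order 6: 4; order 12: 4.
Total: 15.

15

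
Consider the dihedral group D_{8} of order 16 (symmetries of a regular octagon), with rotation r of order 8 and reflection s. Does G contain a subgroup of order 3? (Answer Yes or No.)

3 does not divide |G| = 16, so by Lagrange no subgroup of order 3 exists.

No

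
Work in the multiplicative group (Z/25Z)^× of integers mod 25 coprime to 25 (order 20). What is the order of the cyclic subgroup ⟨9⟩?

10

Compute successive powers of 9 mod 25: 9, 6, 4, 11, 24, 16, 19, 21, …; 9^10 ≡ 1 (mod 25).
So |⟨9⟩| = 10.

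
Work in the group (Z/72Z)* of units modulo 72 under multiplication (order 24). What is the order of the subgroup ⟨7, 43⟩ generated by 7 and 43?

12

|⟨7⟩| = 6 and |⟨43⟩| = 6, so |H| is a multiple of lcm(6, 6) = 6 and divides |G| = 24.
Closing under the operation: H = {1, 7, 13, 19, 25, 31, 37, 43, 49, 55, 61, 67}, so |H| = 12.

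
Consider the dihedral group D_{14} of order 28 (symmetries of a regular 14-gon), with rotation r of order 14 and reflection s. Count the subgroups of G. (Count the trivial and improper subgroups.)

28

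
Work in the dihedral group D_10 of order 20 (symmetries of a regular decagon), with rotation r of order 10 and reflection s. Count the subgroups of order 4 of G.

5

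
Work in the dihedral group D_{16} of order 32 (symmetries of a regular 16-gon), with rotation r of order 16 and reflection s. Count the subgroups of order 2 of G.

|G| = 32 and 2 | 32, so subgroups of order 2 are possible by Lagrange.
The subgroups of order 2 are: {e, r^10s}; {e, r^11s}; {e, r^12s}; {e, r^13s}; … (17 in all).
So G has 17 subgroups of order 2.

17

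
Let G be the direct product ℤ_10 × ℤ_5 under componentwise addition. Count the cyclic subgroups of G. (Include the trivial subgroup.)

A cyclic subgroup of order d is generated by each of its φ(d) elements of order d, so the cyclic subgroups of order d number (#elements of order d)/φ(d).
Cyclic subgroups by order — order 1: 1; order 2: 1; order 5: 6; order 10: 6.
Total: 14.

14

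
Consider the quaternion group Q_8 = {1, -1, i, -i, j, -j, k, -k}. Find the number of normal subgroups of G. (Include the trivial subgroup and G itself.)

6

G has 6 subgroups. Checking conjugation-invariance by order — order 1: 1/1 normal; order 2: 1/1 normal; order 4: 3/3 normal; order 8: 1/1 normal.
Total normal subgroups: 6.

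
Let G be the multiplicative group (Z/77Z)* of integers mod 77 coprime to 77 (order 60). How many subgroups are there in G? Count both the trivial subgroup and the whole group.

|G| = 60, so by Lagrange every subgroup order divides 60. Divisors: 1, 2, 3, 4, 5, 6, 10, 12, 15, 20, 30, 60.
Subgroups by order — order 1: 1; order 2: 3; order 3: 1; order 4: 1; order 5: 1; order 6: 3; order 10: 3; order 12: 1; order 15: 1; order 20: 1; order 30: 3; order 60: 1.
Total: 1 + 3 + 1 + 1 + 1 + 3 + 3 + 1 + 1 + 1 + 3 + 1 = 20.

20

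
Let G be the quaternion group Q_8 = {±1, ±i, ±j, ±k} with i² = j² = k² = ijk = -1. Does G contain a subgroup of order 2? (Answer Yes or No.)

Yes

2 | 8. A subgroup of order 2 is {1, -1}.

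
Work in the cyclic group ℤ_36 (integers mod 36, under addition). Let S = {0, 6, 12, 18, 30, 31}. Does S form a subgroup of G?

12 ∈ S but its inverse 24 ∉ S, so S is not a subgroup.

No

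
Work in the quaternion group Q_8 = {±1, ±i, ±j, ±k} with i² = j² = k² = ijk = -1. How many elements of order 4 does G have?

6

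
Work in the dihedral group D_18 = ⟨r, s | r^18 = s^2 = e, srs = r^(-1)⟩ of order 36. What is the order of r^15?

Computing powers of r^15: the smallest k with (r^15)^k = e is k = 6.

6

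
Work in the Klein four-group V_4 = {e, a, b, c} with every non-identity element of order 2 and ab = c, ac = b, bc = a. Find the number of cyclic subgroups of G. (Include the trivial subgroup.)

Group the elements of G by the cyclic subgroup they generate; each cyclic subgroup of order d accounts for φ(d) elements.
Cyclic subgroups by order — order 1: 1; order 2: 3.
Total: 4.

4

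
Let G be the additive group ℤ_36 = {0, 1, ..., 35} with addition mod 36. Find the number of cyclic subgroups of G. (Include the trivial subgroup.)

9

Group the elements of G by the cyclic subgroup they generate; each cyclic subgroup of order d accounts for φ(d) elements.
Cyclic subgroups by order — order 1: 1; order 2: 1; order 3: 1; order 4: 1; order 6: 1; order 9: 1; order 12: 1; order 18: 1; order 36: 1.
Total: 9.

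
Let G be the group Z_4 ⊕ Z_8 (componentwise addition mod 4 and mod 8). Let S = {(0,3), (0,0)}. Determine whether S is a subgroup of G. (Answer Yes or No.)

No

(0,3) ∈ S but its inverse (0,5) ∉ S, so S is not a subgroup.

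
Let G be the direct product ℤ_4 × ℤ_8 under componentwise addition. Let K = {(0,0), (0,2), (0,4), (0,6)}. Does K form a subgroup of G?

|K| = 4 divides |G| = 32, consistent with Lagrange.
K contains the identity, every element's inverse is in K, and K is closed under +: it is a subgroup.
In fact K = ⟨(0,2)⟩.

Yes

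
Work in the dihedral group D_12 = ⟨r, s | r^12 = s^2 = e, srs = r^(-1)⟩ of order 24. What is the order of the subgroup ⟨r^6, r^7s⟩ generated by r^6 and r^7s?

|⟨r^6⟩| = 2 and |⟨r^7s⟩| = 2, so |H| is a multiple of lcm(2, 2) = 2 and divides |G| = 24.
Closing under the operation: H = {e, r^6, rs, r^7s}, so |H| = 4.

4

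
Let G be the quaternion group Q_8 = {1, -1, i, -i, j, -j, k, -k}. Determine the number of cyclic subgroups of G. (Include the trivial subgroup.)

A cyclic subgroup of order d is generated by each of its φ(d) elements of order d, so the cyclic subgroups of order d number (#elements of order d)/φ(d).
Cyclic subgroups by order — order 1: 1; order 2: 1; order 4: 3.
Total: 5.

5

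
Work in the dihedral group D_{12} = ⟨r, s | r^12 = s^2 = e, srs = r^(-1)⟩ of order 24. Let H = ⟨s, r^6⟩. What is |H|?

|⟨s⟩| = 2 and |⟨r^6⟩| = 2, so |H| is a multiple of lcm(2, 2) = 2 and divides |G| = 24.
Closing under the operation: H = {e, r^6, s, r^6s}, so |H| = 4.

4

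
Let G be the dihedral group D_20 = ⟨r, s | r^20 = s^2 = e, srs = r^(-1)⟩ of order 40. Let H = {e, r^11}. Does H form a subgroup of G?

No

r^11 ∈ H but its inverse r^9 ∉ H, so H is not a subgroup.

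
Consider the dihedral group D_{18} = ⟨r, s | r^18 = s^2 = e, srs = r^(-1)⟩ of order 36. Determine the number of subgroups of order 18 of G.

3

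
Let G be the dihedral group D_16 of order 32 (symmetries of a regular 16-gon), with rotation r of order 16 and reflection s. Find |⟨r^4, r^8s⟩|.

8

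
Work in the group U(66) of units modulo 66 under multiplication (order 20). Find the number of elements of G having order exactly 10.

Enumerating element orders in G gives 12 elements of order 10.

12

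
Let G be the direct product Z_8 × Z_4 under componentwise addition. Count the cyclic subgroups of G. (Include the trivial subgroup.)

Group the elements of G by the cyclic subgroup they generate; each cyclic subgroup of order d accounts for φ(d) elements.
Cyclic subgroups by order — order 1: 1; order 2: 3; order 4: 6; order 8: 4.
Total: 14.

14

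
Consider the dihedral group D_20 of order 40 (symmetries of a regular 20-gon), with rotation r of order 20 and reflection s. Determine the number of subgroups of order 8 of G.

|G| = 40 and 8 | 40, so subgroups of order 8 are possible by Lagrange.
The subgroups of order 8 are: {e, r^5, r^10, r^15, s, r^5s, r^10s, r^15s}; {e, r^5, r^10, r^15, rs, r^6s, r^11s, r^16s}; {e, r^5, r^10, r^15, r^2s, r^7s, r^12s, r^17s}; {e, r^5, r^10, r^15, r^3s, r^8s, r^13s, r^18s}; … (5 in all).
So G has 5 subgroups of order 8.

5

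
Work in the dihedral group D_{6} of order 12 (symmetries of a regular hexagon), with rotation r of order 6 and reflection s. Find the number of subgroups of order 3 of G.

|G| = 12 and 3 | 12, so subgroups of order 3 are possible by Lagrange.
The subgroups of order 3 are: {e, r^2, r^4}.
So G has 1 subgroup of order 3.

1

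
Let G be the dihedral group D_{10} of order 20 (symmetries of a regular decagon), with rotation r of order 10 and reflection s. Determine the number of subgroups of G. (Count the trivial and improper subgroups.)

22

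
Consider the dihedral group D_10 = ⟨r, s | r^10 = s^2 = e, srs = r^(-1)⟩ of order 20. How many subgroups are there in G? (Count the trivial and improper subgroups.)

22

|G| = 20, so by Lagrange every subgroup order divides 20. Divisors: 1, 2, 4, 5, 10, 20.
Subgroups by order — order 1: 1; order 2: 11; order 4: 5; order 5: 1; order 10: 3; order 20: 1.
Total: 1 + 11 + 5 + 1 + 3 + 1 = 22.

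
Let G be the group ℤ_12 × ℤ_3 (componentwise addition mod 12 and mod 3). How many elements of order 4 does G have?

2

An element (a,b) has order lcm(ord(a), ord(b)); count pairs with lcm equal to 4.
Enumerating gives 2 such elements.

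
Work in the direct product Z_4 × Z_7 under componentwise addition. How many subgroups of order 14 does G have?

|G| = 28 and 14 | 28, so subgroups of order 14 are possible by Lagrange.
The subgroups of order 14 are: {(0,0), (0,1), (0,2), (0,3), (0,4), (0,5), (0,6), (2,0), (2,1), (2,2), (2,3), (2,4), (2,5), (2,6)}.
So G has 1 subgroup of order 14.

1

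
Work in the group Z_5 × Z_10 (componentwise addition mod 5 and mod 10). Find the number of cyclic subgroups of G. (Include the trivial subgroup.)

14

Each element a generates a cyclic subgroup ⟨a⟩; distinct elements may generate the same one (a cyclic group of order d has φ(d) generators).
Cyclic subgroups by order — order 1: 1; order 2: 1; order 5: 6; order 10: 6.
Total: 14.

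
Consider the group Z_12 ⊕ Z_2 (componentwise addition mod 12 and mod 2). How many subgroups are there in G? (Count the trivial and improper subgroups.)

|G| = 24, so by Lagrange every subgroup order divides 24. Divisors: 1, 2, 3, 4, 6, 8, 12, 24.
Subgroups by order — order 1: 1; order 2: 3; order 3: 1; order 4: 3; order 6: 3; order 8: 1; order 12: 3; order 24: 1.
Total: 1 + 3 + 1 + 3 + 3 + 1 + 3 + 1 = 16.

16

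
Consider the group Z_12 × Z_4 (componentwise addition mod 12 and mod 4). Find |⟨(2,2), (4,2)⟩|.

12

|⟨(2,2)⟩| = 6 and |⟨(4,2)⟩| = 6, so |H| is a multiple of lcm(6, 6) = 6 and divides |G| = 48.
Closing under the operation: H = {(0,0), (0,2), (2,0), (2,2), (4,0), (4,2), (6,0), (6,2), (8,0), (8,2), (10,0), (10,2)}, so |H| = 12.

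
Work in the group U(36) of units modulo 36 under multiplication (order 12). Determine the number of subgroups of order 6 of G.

3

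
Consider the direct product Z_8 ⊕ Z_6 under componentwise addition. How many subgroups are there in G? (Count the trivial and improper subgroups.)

22

|G| = 48, so by Lagrange every subgroup order divides 48. Divisors: 1, 2, 3, 4, 6, 8, 12, 16, 24, 48.
Subgroups by order — order 1: 1; order 2: 3; order 3: 1; order 4: 3; order 6: 3; order 8: 3; order 12: 3; order 16: 1; order 24: 3; order 48: 1.
Total: 1 + 3 + 1 + 3 + 3 + 3 + 3 + 1 + 3 + 1 = 22.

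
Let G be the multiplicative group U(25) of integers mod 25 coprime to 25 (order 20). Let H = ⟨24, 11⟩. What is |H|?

|⟨24⟩| = 2 and |⟨11⟩| = 5, so |H| is a multiple of lcm(2, 5) = 10 and divides |G| = 20.
Closing under the operation: H = {1, 4, 6, 9, 11, 14, 16, 19, 21, 24}, so |H| = 10.

10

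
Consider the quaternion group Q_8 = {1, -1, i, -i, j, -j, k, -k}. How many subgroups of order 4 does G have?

3

|G| = 8 and 4 | 8, so subgroups of order 4 are possible by Lagrange.
The subgroups of order 4 are: {1, -1, i, -i}; {1, -1, j, -j}; {1, -1, k, -k}.
So G has 3 subgroups of order 4.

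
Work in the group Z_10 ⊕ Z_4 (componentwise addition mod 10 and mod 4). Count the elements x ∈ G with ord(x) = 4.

4

An element (a,b) has order lcm(ord(a), ord(b)); count pairs with lcm equal to 4.
Enumerating gives 4 such elements.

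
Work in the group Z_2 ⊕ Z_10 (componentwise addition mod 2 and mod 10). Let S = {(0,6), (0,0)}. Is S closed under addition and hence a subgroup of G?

No

(0,6) ∈ S but its inverse (0,4) ∉ S, so S is not a subgroup.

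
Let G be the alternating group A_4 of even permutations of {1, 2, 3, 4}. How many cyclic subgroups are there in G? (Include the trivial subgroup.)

Group the elements of G by the cyclic subgroup they generate; each cyclic subgroup of order d accounts for φ(d) elements.
Cyclic subgroups by order — order 1: 1; order 2: 3; order 3: 4.
Total: 8.

8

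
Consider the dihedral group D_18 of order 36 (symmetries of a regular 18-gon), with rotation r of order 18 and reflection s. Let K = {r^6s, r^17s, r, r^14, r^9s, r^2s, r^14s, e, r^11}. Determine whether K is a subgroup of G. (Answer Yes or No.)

r^11 ∈ K but its inverse r^7 ∉ K, so K is not a subgroup.

No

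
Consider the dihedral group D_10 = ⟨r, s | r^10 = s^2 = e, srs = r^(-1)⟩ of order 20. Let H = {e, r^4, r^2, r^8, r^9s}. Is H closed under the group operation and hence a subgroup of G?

No

r^4 ∈ H but its inverse r^6 ∉ H, so H is not a subgroup.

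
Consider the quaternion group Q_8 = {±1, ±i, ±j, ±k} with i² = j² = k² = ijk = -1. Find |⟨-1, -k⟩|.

4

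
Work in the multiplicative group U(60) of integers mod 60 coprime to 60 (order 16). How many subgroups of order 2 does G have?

7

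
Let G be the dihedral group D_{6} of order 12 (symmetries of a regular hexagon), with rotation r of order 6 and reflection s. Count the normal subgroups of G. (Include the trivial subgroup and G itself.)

7

G has 16 subgroups. Checking conjugation-invariance by order — order 1: 1/1 normal; order 2: 1/7 normal; order 3: 1/1 normal; order 4: 0/3 normal; order 6: 3/3 normal; order 12: 1/1 normal.
Total normal subgroups: 7.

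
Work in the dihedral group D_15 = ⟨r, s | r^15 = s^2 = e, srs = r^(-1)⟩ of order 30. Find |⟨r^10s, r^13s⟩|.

10

|⟨r^10s⟩| = 2 and |⟨r^13s⟩| = 2, so |H| is a multiple of lcm(2, 2) = 2 and divides |G| = 30.
Closing under the operation: H = {e, r^3, r^6, r^9, r^12, rs, r^4s, r^7s, r^10s, r^13s}, so |H| = 10.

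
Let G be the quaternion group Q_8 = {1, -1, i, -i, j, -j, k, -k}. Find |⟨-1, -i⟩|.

4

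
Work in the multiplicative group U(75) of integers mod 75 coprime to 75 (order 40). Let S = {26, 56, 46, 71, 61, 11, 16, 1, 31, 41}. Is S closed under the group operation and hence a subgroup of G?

|S| = 10 divides |G| = 40, consistent with Lagrange.
S contains the identity, every element's inverse is in S, and S is closed under ·: it is a subgroup.
In fact S = ⟨71⟩.

Yes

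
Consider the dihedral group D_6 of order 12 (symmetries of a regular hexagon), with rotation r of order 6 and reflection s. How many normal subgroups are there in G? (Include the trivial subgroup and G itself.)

G has 16 subgroups. Checking conjugation-invariance by order — order 1: 1/1 normal; order 2: 1/7 normal; order 3: 1/1 normal; order 4: 0/3 normal; order 6: 3/3 normal; order 12: 1/1 normal.
Total normal subgroups: 7.

7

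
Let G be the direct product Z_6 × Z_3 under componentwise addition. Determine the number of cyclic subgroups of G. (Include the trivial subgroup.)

Each element a generates a cyclic subgroup ⟨a⟩; distinct elements may generate the same one (a cyclic group of order d has φ(d) generators).
Cyclic subgroups by order — order 1: 1; order 2: 1; order 3: 4; order 6: 4.
Total: 10.

10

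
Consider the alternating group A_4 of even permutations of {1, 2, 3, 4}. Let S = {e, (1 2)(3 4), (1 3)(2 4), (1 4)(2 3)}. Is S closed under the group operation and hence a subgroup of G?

Yes

|S| = 4 divides |G| = 12, consistent with Lagrange.
S contains the identity, every element's inverse is in S, and S is closed under ∘: it is a subgroup.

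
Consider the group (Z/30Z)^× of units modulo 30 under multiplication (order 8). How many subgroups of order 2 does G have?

|G| = 8 and 2 | 8, so subgroups of order 2 are possible by Lagrange.
The subgroups of order 2 are: {1, 11}; {1, 19}; {1, 29}.
So G has 3 subgroups of order 2.

3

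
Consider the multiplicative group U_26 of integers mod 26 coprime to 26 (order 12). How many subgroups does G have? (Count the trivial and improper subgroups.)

6

|G| = 12, so by Lagrange every subgroup order divides 12. Divisors: 1, 2, 3, 4, 6, 12.
Subgroups by order — order 1: 1; order 2: 1; order 3: 1; order 4: 1; order 6: 1; order 12: 1.
Total: 1 + 1 + 1 + 1 + 1 + 1 = 6.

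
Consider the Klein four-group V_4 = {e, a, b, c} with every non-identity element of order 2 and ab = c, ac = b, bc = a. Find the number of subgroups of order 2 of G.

|G| = 4 and 2 | 4, so subgroups of order 2 are possible by Lagrange.
The subgroups of order 2 are: {e, a}; {e, b}; {e, c}.
So G has 3 subgroups of order 2.

3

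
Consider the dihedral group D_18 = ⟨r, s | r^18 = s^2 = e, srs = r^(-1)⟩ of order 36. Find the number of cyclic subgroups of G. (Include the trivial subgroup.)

24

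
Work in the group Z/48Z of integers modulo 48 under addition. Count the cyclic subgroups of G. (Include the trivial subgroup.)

Each element a generates a cyclic subgroup ⟨a⟩; distinct elements may generate the same one (a cyclic group of order d has φ(d) generators).
Cyclic subgroups by order — order 1: 1; order 2: 1; order 3: 1; order 4: 1; order 6: 1; order 8: 1; order 12: 1; order 16: 1; order 24: 1; order 48: 1.
Total: 10.

10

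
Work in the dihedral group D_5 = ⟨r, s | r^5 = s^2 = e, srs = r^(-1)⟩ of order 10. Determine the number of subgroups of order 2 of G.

5

|G| = 10 and 2 | 10, so subgroups of order 2 are possible by Lagrange.
The subgroups of order 2 are: {e, r^2s}; {e, r^3s}; {e, r^4s}; {e, rs}; … (5 in all).
So G has 5 subgroups of order 2.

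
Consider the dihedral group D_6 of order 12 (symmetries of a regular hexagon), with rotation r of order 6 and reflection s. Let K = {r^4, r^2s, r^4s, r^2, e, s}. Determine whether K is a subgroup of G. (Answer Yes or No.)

Yes

|K| = 6 divides |G| = 12, consistent with Lagrange.
K contains the identity, every element's inverse is in K, and K is closed under ·: it is a subgroup.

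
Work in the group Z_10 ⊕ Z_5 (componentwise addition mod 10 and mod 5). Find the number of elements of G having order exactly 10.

24

An element (a,b) has order lcm(ord(a), ord(b)); count pairs with lcm equal to 10.
Enumerating gives 24 such elements.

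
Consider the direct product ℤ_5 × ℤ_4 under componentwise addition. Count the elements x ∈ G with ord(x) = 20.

8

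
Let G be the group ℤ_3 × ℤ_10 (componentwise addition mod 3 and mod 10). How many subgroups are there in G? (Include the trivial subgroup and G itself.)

8

|G| = 30, so by Lagrange every subgroup order divides 30. Divisors: 1, 2, 3, 5, 6, 10, 15, 30.
Subgroups by order — order 1: 1; order 2: 1; order 3: 1; order 5: 1; order 6: 1; order 10: 1; order 15: 1; order 30: 1.
Total: 1 + 1 + 1 + 1 + 1 + 1 + 1 + 1 = 8.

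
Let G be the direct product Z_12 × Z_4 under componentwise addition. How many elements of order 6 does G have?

6

An element (a,b) has order lcm(ord(a), ord(b)); count pairs with lcm equal to 6.
Enumerating gives 6 such elements.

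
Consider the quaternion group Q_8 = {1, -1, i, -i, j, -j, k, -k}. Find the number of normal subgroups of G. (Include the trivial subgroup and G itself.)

6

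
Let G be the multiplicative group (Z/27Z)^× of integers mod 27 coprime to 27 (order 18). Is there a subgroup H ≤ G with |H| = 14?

14 does not divide |G| = 18, so by Lagrange no subgroup of order 14 exists.

No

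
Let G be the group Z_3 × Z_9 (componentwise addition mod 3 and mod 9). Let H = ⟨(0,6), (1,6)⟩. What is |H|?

9

|⟨(0,6)⟩| = 3 and |⟨(1,6)⟩| = 3, so |H| is a multiple of lcm(3, 3) = 3 and divides |G| = 27.
Closing under the operation: H = {(0,0), (0,3), (0,6), (1,0), (1,3), (1,6), (2,0), (2,3), (2,6)}, so |H| = 9.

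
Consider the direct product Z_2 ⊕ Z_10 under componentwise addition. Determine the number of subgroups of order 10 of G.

3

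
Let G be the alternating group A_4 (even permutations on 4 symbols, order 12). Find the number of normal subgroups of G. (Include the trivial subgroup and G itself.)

G has 10 subgroups. Checking conjugation-invariance by order — order 1: 1/1 normal; order 2: 0/3 normal; order 3: 0/4 normal; order 4: 1/1 normal; order 12: 1/1 normal.
Total normal subgroups: 3.

3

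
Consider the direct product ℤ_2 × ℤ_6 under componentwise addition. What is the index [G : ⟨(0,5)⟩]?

2

|⟨(0,5)⟩| = 6 and |G| = 12.
By Lagrange, [G : H] = |G|/|H| = 12/6 = 2.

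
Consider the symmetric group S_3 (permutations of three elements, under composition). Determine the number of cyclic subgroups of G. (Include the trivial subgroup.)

Each element a generates a cyclic subgroup ⟨a⟩; distinct elements may generate the same one (a cyclic group of order d has φ(d) generators).
Cyclic subgroups by order — order 1: 1; order 2: 3; order 3: 1.
Total: 5.

5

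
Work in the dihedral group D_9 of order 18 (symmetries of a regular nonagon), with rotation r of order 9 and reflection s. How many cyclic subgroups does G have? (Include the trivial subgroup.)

A cyclic subgroup of order d is generated by each of its φ(d) elements of order d, so the cyclic subgroups of order d number (#elements of order d)/φ(d).
Cyclic subgroups by order — order 1: 1; order 2: 9; order 3: 1; order 9: 1.
Total: 12.

12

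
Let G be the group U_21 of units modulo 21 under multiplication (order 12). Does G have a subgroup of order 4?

Yes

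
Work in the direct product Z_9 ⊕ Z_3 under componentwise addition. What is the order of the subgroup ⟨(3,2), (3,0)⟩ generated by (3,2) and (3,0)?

|⟨(3,2)⟩| = 3 and |⟨(3,0)⟩| = 3, so |H| is a multiple of lcm(3, 3) = 3 and divides |G| = 27.
Closing under the operation: H = {(0,0), (0,1), (0,2), (3,0), (3,1), (3,2), (6,0), (6,1), (6,2)}, so |H| = 9.

9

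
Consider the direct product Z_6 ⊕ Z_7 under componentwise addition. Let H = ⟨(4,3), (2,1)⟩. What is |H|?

|⟨(4,3)⟩| = 21 and |⟨(2,1)⟩| = 21, so |H| is a multiple of lcm(21, 21) = 21 and divides |G| = 42.
Closing under the operation: H = {(0,0), (0,1), (0,2), (0,3), (0,4), (0,5), (0,6), (2,0), (2,1), (2,2), (2,3), (2,4), (2,5), (2,6), (4,0), (4,1), (4,2), (4,3), (4,4), (4,5), (4,6)}, so |H| = 21.

21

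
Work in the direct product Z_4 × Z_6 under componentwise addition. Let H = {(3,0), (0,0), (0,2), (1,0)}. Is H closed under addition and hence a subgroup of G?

No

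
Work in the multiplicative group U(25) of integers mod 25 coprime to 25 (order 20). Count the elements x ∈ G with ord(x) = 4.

2

The elements of order 4 are: 7, 18.
That's 2.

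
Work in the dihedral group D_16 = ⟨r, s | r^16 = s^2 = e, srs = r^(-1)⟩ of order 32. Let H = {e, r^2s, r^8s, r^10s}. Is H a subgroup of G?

No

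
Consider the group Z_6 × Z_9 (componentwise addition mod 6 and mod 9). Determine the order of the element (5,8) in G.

18

The order of (5,8) in Z_6 × Z_9 is lcm(ord(5) in Z_6, ord(8) in Z_9).
ord(5) = 6 and ord(8) = 9, so |⟨(5,8)⟩| = lcm(6, 9) = 18.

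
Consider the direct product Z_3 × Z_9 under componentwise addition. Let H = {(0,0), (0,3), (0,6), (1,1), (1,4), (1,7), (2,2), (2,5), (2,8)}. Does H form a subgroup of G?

|H| = 9 divides |G| = 27, consistent with Lagrange.
H contains the identity, every element's inverse is in H, and H is closed under +: it is a subgroup.
In fact H = ⟨(1,1)⟩.

Yes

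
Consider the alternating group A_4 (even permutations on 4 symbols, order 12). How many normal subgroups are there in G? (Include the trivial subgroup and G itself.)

G has 10 subgroups. Checking conjugation-invariance by order — order 1: 1/1 normal; order 2: 0/3 normal; order 3: 0/4 normal; order 4: 1/1 normal; order 12: 1/1 normal.
Total normal subgroups: 3.

3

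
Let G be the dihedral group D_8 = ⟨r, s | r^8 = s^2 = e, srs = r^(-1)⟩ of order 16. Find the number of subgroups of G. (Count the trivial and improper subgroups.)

19

|G| = 16, so by Lagrange every subgroup order divides 16. Divisors: 1, 2, 4, 8, 16.
Subgroups by order — order 1: 1; order 2: 9; order 4: 5; order 8: 3; order 16: 1.
Total: 1 + 9 + 5 + 3 + 1 = 19.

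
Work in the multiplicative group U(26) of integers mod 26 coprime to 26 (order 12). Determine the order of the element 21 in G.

4

Compute successive powers of 21 mod 26: 21, 25, 5, 1; 21^4 ≡ 1 (mod 26).
So |⟨21⟩| = 4.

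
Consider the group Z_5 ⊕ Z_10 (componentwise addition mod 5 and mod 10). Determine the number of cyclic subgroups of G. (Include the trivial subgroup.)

Each element a generates a cyclic subgroup ⟨a⟩; distinct elements may generate the same one (a cyclic group of order d has φ(d) generators).
Cyclic subgroups by order — order 1: 1; order 2: 1; order 5: 6; order 10: 6.
Total: 14.

14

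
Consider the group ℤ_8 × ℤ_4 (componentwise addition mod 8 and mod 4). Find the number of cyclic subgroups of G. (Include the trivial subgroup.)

14

Each element a generates a cyclic subgroup ⟨a⟩; distinct elements may generate the same one (a cyclic group of order d has φ(d) generators).
Cyclic subgroups by order — order 1: 1; order 2: 3; order 4: 6; order 8: 4.
Total: 14.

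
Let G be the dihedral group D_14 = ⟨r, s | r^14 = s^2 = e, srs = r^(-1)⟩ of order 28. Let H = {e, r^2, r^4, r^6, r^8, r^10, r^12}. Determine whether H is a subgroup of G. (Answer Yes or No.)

|H| = 7 divides |G| = 28, consistent with Lagrange.
H contains the identity, every element's inverse is in H, and H is closed under ·: it is a subgroup.
In fact H = ⟨r^4⟩.

Yes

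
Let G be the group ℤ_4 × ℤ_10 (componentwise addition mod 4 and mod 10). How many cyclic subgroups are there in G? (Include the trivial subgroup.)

A cyclic subgroup of order d is generated by each of its φ(d) elements of order d, so the cyclic subgroups of order d number (#elements of order d)/φ(d).
Cyclic subgroups by order — order 1: 1; order 2: 3; order 4: 2; order 5: 1; order 10: 3; order 20: 2.
Total: 12.

12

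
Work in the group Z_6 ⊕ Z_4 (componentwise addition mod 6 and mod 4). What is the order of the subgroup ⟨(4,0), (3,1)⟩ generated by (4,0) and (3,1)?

|⟨(4,0)⟩| = 3 and |⟨(3,1)⟩| = 4, so |H| is a multiple of lcm(3, 4) = 12 and divides |G| = 24.
Closing under the operation: H = {(0,0), (0,2), (1,1), (1,3), (2,0), (2,2), (3,1), (3,3), (4,0), (4,2), (5,1), (5,3)}, so |H| = 12.

12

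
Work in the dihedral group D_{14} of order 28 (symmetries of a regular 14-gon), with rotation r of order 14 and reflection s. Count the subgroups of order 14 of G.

3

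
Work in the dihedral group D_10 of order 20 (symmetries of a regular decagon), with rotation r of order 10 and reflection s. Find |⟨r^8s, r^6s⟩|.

|⟨r^8s⟩| = 2 and |⟨r^6s⟩| = 2, so |H| is a multiple of lcm(2, 2) = 2 and divides |G| = 20.
Closing under the operation: H = {e, r^2, r^4, r^6, r^8, s, r^2s, r^4s, r^6s, r^8s}, so |H| = 10.

10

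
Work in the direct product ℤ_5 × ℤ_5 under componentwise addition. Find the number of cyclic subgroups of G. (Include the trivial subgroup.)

A cyclic subgroup of order d is generated by each of its φ(d) elements of order d, so the cyclic subgroups of order d number (#elements of order d)/φ(d).
Cyclic subgroups by order — order 1: 1; order 5: 6.
Total: 7.

7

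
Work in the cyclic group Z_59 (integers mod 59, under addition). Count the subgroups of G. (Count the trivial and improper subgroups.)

2

A cyclic group of order 59 has exactly one subgroup for each divisor of 59.
Divisors of 59: 1, 59.
So Z_59 has 2 subgroups.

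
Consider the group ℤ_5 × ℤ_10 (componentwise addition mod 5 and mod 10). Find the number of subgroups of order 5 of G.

6

|G| = 50 and 5 | 50, so subgroups of order 5 are possible by Lagrange.
The subgroups of order 5 are: {(0,0), (0,2), (0,4), (0,6), (0,8)}; {(0,0), (1,0), (2,0), (3,0), (4,0)}; {(0,0), (1,2), (2,4), (3,6), (4,8)}; {(0,0), (1,4), (2,8), (3,2), (4,6)}; … (6 in all).
So G has 6 subgroups of order 5.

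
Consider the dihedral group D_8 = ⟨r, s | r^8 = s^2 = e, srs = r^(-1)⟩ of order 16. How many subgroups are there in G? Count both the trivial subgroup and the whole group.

|G| = 16, so by Lagrange every subgroup order divides 16. Divisors: 1, 2, 4, 8, 16.
Subgroups by order — order 1: 1; order 2: 9; order 4: 5; order 8: 3; order 16: 1.
Total: 1 + 9 + 5 + 3 + 1 = 19.

19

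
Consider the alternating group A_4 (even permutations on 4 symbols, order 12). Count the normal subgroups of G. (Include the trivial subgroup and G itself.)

3

G has 10 subgroups. Checking conjugation-invariance by order — order 1: 1/1 normal; order 2: 0/3 normal; order 3: 0/4 normal; order 4: 1/1 normal; order 12: 1/1 normal.
Total normal subgroups: 3.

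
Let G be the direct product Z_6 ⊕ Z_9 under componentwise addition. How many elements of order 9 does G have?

An element (a,b) has order lcm(ord(a), ord(b)); count pairs with lcm equal to 9.
Enumerating gives 18 such elements.

18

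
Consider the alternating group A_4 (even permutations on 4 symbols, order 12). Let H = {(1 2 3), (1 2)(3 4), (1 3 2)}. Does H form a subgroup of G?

The identity e ∉ H, so H is not a subgroup.

No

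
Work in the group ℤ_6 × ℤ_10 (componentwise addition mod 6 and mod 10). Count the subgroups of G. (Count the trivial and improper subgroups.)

20

|G| = 60, so by Lagrange every subgroup order divides 60. Divisors: 1, 2, 3, 4, 5, 6, 10, 12, 15, 20, 30, 60.
Subgroups by order — order 1: 1; order 2: 3; order 3: 1; order 4: 1; order 5: 1; order 6: 3; order 10: 3; order 12: 1; order 15: 1; order 20: 1; order 30: 3; order 60: 1.
Total: 1 + 3 + 1 + 1 + 1 + 3 + 3 + 1 + 1 + 1 + 3 + 1 = 20.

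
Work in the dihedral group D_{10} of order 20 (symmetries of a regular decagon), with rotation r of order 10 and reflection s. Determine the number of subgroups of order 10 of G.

|G| = 20 and 10 | 20, so subgroups of order 10 are possible by Lagrange.
The subgroups of order 10 are: {e, r, r^2, r^3, r^4, r^5, r^6, r^7, r^8, r^9}; {e, r^2, r^4, r^6, r^8, s, r^2s, r^4s, r^6s, r^8s}; {e, r^2, r^4, r^6, r^8, rs, r^3s, r^5s, r^7s, r^9s}.
So G has 3 subgroups of order 10.

3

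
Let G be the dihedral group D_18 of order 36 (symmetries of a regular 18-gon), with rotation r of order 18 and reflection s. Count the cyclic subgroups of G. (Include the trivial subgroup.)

24

Group the elements of G by the cyclic subgroup they generate; each cyclic subgroup of order d accounts for φ(d) elements.
Cyclic subgroups by order — order 1: 1; order 2: 19; order 3: 1; order 6: 1; order 9: 1; order 18: 1.
Total: 24.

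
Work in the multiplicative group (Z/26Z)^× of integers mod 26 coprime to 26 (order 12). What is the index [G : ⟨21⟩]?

|⟨21⟩| = 4 and |G| = 12.
By Lagrange, [G : H] = |G|/|H| = 12/4 = 3.

3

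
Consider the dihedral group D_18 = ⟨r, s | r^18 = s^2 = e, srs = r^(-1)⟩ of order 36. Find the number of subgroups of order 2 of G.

|G| = 36 and 2 | 36, so subgroups of order 2 are possible by Lagrange.
The subgroups of order 2 are: {e, r^10s}; {e, r^11s}; {e, r^12s}; {e, r^13s}; … (19 in all).
So G has 19 subgroups of order 2.

19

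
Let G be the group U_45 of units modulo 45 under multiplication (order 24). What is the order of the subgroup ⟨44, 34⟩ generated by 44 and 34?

|⟨44⟩| = 2 and |⟨34⟩| = 6, so |H| is a multiple of lcm(2, 6) = 6 and divides |G| = 24.
Closing under the operation: H = {1, 4, 11, 14, 16, 19, 26, 29, 31, 34, 41, 44}, so |H| = 12.

12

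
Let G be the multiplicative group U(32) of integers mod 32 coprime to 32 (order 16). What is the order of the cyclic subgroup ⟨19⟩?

Compute successive powers of 19 mod 32: 19, 9, 11, 17, 3, 25, 27, 1; 19^8 ≡ 1 (mod 32).
So |⟨19⟩| = 8.

8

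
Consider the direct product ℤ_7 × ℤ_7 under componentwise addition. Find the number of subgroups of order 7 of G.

8

|G| = 49 and 7 | 49, so subgroups of order 7 are possible by Lagrange.
The subgroups of order 7 are: {(0,0), (0,1), (0,2), (0,3), (0,4), (0,5), (0,6)}; {(0,0), (1,0), (2,0), (3,0), (4,0), (5,0), (6,0)}; {(0,0), (1,1), (2,2), (3,3), (4,4), (5,5), (6,6)}; {(0,0), (1,2), (2,4), (3,6), (4,1), (5,3), (6,5)}; … (8 in all).
So G has 8 subgroups of order 7.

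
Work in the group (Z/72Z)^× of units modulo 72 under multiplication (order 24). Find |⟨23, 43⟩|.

|⟨23⟩| = 6 and |⟨43⟩| = 6, so |H| is a multiple of lcm(6, 6) = 6 and divides |G| = 24.
Closing under the operation: H = {1, 5, 19, 23, 25, 29, 43, 47, 49, 53, 67, 71}, so |H| = 12.

12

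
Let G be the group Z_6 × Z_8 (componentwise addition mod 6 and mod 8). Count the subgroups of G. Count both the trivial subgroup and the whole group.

|G| = 48, so by Lagrange every subgroup order divides 48. Divisors: 1, 2, 3, 4, 6, 8, 12, 16, 24, 48.
Subgroups by order — order 1: 1; order 2: 3; order 3: 1; order 4: 3; order 6: 3; order 8: 3; order 12: 3; order 16: 1; order 24: 3; order 48: 1.
Total: 1 + 3 + 1 + 3 + 3 + 3 + 3 + 1 + 3 + 1 = 22.

22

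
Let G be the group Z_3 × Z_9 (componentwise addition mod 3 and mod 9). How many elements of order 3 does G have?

An element (a,b) has order lcm(ord(a), ord(b)); count pairs with lcm equal to 3.
Enumerating gives 8 such elements.

8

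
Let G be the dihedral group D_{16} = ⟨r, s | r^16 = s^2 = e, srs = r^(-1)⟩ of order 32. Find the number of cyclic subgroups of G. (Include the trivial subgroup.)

21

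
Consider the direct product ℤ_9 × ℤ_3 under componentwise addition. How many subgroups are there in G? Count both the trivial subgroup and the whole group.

|G| = 27, so by Lagrange every subgroup order divides 27. Divisors: 1, 3, 9, 27.
Subgroups by order — order 1: 1; order 3: 4; order 9: 4; order 27: 1.
Total: 1 + 4 + 4 + 1 = 10.

10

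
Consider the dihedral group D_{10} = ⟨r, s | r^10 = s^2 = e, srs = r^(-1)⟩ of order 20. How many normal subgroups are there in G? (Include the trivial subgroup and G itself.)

G has 22 subgroups. Checking conjugation-invariance by order — order 1: 1/1 normal; order 2: 1/11 normal; order 4: 0/5 normal; order 5: 1/1 normal; order 10: 3/3 normal; order 20: 1/1 normal.
Total normal subgroups: 7.

7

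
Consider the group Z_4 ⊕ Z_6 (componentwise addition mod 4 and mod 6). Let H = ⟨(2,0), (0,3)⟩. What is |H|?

|⟨(2,0)⟩| = 2 and |⟨(0,3)⟩| = 2, so |H| is a multiple of lcm(2, 2) = 2 and divides |G| = 24.
Closing under the operation: H = {(0,0), (0,3), (2,0), (2,3)}, so |H| = 4.

4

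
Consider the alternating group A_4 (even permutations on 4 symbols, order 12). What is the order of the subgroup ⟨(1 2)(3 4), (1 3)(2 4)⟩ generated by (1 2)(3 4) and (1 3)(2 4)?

|⟨(1 2)(3 4)⟩| = 2 and |⟨(1 3)(2 4)⟩| = 2, so |H| is a multiple of lcm(2, 2) = 2 and divides |G| = 12.
Closing under the operation: H = {e, (1 2)(3 4), (1 3)(2 4), (1 4)(2 3)}, so |H| = 4.

4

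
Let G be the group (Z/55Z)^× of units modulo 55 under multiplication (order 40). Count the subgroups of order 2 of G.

|G| = 40 and 2 | 40, so subgroups of order 2 are possible by Lagrange.
The subgroups of order 2 are: {1, 21}; {1, 34}; {1, 54}.
So G has 3 subgroups of order 2.

3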